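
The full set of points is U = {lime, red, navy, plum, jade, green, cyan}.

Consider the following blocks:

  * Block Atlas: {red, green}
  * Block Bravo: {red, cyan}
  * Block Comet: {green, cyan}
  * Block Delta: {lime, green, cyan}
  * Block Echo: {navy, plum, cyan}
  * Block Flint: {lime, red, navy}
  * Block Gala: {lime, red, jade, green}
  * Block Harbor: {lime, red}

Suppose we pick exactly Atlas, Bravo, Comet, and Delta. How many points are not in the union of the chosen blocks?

3

Union of Atlas, Bravo, Comet, Delta = {lime, red, green, cyan}.
Not covered: navy, plum, jade — 3 points.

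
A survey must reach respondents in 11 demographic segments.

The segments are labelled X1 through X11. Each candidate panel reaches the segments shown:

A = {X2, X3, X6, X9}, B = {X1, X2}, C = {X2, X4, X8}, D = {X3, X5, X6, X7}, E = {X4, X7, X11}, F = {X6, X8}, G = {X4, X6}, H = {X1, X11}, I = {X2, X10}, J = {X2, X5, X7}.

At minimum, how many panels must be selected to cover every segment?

5

A and C and D and H and I together: A ∪ C ∪ D ∪ H ∪ I = {X1, X2, X3, X4, X5, X6, X7, X8, X9, X10, X11} — every segment is covered.
No 4 of the 10 panels cover everything (all 210 combinations miss at least one segment), so 5 is optimal.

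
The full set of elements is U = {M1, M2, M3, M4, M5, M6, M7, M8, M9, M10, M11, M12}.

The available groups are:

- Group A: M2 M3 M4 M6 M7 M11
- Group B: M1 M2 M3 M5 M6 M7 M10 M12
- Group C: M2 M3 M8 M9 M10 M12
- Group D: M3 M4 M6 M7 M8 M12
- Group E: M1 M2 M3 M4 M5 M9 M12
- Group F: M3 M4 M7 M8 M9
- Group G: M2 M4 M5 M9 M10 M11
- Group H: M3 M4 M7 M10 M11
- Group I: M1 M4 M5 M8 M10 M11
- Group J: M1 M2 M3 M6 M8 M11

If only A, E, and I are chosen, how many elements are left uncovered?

Union of A, E, I = {M1, M2, M3, M4, M5, M6, M7, M8, M9, M10, M11, M12} — that's every element, so 0 are uncovered.

0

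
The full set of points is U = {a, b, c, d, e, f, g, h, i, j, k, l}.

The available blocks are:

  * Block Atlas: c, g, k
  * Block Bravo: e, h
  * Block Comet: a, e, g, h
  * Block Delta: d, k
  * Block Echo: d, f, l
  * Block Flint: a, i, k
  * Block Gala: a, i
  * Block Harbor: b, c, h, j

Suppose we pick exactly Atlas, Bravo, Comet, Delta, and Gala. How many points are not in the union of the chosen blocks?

Union of Atlas, Bravo, Comet, Delta, Gala = {a, c, d, e, g, h, i, k}.
Not covered: b, f, j, l — 4 points.

4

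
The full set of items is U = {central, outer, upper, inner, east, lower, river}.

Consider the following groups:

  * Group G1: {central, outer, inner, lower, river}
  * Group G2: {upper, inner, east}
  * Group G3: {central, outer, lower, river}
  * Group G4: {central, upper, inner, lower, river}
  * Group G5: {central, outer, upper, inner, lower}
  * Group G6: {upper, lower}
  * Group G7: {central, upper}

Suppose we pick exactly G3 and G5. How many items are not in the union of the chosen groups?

1

Union of G3, G5 = {central, outer, upper, inner, lower, river}.
Not covered: east — 1 item.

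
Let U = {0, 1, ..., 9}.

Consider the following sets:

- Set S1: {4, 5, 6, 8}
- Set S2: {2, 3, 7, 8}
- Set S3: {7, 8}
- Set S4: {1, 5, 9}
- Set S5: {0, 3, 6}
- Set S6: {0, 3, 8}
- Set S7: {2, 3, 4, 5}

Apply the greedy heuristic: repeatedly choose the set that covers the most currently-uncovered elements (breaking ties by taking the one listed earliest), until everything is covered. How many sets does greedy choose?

Greedy: pick S1 (covers 4 new) → pick S2 (covers 3 new) → pick S4 (covers 2 new) → pick S5 (covers 1 new). Total picks: 4.

4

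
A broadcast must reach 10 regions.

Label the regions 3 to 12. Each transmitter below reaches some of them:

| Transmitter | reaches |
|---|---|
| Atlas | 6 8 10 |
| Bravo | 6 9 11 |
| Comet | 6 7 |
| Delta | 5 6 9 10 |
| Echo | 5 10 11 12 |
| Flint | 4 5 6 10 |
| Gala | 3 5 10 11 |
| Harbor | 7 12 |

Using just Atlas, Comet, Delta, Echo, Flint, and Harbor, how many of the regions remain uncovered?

Union of Atlas, Comet, Delta, Echo, Flint, Harbor = {4, 5, 6, 7, 8, 9, 10, 11, 12}.
Not covered: 3 — 1 region.

1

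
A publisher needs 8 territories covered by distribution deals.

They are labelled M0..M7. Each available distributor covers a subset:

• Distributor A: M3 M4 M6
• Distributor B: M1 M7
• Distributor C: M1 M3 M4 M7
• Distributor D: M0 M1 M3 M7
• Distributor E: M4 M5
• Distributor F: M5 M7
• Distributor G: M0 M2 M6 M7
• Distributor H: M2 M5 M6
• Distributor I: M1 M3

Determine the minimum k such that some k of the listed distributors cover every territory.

3

Take {A, D, H}. Their union is {M0, M1, M2, M3, M4, M5, M6, M7}, which is all 8 territories.
No 2 of the 9 distributors cover everything (all 36 combinations miss at least one territory), so 3 is optimal.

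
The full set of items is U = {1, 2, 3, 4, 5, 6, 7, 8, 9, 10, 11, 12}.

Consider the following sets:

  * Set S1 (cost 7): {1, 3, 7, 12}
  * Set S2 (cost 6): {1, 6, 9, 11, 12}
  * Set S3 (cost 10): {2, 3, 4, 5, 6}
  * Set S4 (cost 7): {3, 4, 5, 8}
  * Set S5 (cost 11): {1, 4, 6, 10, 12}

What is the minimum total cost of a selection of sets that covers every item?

S1, S2, S3, S4, S5 together cover every item (S1 ∪ S2 ∪ S3 ∪ S4 ∪ S5 = {1, 2, 3, 4, 5, 6, 7, 8, 9, 10, 11, 12}); total cost 7 + 6 + 10 + 7 + 11 = 41.
No covering selection has total cost below 41.

41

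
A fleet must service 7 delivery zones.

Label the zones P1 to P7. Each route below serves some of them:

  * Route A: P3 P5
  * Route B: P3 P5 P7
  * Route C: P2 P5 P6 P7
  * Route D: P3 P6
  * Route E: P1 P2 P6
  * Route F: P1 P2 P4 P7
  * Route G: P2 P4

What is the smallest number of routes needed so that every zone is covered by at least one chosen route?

B and C and F together: B ∪ C ∪ F = {P1, P2, P3, P4, P5, P6, P7} — every zone is covered.
No 2 of the 7 routes cover everything (all 21 combinations miss at least one zone), so 3 is optimal.

3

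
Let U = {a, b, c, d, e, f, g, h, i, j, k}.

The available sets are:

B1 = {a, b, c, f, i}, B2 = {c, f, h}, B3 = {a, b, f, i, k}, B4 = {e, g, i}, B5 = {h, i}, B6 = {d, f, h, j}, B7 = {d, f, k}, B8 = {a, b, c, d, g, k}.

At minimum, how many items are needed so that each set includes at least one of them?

3

Take T = {c, d, i}. Each listed set contains at least one of these, so T is a hitting set of size 3.
No choice of 2 items meets every set, so 3 is the minimum.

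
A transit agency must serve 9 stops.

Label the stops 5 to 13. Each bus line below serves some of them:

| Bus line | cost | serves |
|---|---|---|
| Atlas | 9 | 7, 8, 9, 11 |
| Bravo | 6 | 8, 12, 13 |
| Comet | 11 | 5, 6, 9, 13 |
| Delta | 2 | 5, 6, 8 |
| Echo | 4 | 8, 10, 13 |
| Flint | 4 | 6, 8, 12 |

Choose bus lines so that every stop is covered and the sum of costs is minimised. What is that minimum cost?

Atlas, Delta, Echo, Flint together cover every stop (Atlas ∪ Delta ∪ Echo ∪ Flint = {5, 6, 7, 8, 9, 10, 11, 12, 13}); total cost 9 + 2 + 4 + 4 = 19.
No covering selection has total cost below 19.

19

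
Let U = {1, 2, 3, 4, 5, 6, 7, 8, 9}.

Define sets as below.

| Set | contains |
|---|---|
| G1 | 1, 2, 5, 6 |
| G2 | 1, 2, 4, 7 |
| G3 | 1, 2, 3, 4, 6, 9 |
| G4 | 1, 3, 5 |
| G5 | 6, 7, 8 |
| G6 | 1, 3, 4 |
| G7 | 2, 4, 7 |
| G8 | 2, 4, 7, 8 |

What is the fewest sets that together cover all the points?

3

Take {G1, G3, G5}. Their union is {1, 2, 3, 4, 5, 6, 7, 8, 9}, which is all 9 points.
Only G3 contains 9, so G3 is forced; the remaining 3 points need at least 2 more sets (each remaining set adds at most 2) — so at least 3 sets are needed, and 3 is optimal.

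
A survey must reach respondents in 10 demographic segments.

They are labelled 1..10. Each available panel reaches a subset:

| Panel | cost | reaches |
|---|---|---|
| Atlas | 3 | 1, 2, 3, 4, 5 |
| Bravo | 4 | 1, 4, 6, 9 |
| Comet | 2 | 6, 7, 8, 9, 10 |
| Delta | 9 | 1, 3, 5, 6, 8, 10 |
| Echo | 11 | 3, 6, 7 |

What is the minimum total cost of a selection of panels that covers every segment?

Atlas, Comet together cover every segment (Atlas ∪ Comet = {1, 2, 3, 4, 5, 6, 7, 8, 9, 10}); total cost 3 + 2 = 5.
No covering selection has total cost below 5.

5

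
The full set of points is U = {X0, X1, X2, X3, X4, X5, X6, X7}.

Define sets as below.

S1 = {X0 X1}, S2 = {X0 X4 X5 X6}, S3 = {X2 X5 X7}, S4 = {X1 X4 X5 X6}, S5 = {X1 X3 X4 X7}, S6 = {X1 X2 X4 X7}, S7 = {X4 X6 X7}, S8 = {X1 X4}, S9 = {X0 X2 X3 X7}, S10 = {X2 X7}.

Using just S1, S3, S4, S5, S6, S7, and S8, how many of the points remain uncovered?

0

Union of S1, S3, S4, S5, S6, S7, S8 = {X0, X1, X2, X3, X4, X5, X6, X7} — that's every point, so 0 are uncovered.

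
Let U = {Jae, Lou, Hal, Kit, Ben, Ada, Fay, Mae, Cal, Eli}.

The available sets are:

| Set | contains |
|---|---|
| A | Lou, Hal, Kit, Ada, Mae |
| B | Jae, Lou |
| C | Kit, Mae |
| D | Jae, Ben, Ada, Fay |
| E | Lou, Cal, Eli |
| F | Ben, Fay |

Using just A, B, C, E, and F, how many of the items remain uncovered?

Union of A, B, C, E, F = {Jae, Lou, Hal, Kit, Ben, Ada, Fay, Mae, Cal, Eli} — that's every item, so 0 are uncovered.

0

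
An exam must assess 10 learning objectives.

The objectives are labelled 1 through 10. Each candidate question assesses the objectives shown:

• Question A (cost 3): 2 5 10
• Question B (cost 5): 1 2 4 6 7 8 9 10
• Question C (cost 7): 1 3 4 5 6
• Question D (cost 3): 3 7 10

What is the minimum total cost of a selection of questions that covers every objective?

11

A, B, D together cover every objective (A ∪ B ∪ D = {1, 2, 3, 4, 5, 6, 7, 8, 9, 10}); total cost 3 + 5 + 3 = 11.
No covering selection has total cost below 11.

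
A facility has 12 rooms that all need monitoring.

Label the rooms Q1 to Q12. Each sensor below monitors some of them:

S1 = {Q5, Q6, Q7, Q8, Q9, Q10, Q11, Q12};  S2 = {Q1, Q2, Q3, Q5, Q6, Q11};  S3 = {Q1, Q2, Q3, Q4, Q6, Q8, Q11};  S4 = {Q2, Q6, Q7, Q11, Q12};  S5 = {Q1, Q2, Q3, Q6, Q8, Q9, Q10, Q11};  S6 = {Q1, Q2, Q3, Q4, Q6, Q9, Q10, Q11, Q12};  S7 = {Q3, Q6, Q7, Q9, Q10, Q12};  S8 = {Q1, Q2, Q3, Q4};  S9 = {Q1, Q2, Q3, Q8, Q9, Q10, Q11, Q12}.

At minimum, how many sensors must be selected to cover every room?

2

Take {S1, S3}. Their union is {Q1, Q2, Q3, Q4, Q5, Q6, Q7, Q8, Q9, Q10, Q11, Q12}, which is all 12 rooms.
No single sensor has all 12 rooms (the largest, S6, has 9), so 2 is optimal.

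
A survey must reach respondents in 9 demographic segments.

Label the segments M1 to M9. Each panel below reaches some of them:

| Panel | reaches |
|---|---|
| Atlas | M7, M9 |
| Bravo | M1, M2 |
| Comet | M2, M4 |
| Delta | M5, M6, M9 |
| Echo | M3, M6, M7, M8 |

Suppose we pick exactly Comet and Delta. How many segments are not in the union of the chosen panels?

4

Union of Comet, Delta = {M2, M4, M5, M6, M9}.
Not covered: M1, M3, M7, M8 — 4 segments.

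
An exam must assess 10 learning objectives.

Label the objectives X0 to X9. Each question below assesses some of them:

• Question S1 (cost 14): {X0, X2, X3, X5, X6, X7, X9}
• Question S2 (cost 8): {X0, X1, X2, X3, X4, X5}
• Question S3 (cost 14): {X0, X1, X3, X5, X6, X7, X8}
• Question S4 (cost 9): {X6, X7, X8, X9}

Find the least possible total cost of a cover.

S2, S4 together cover every objective (S2 ∪ S4 = {X0, X1, X2, X3, X4, X5, X6, X7, X8, X9}); total cost 8 + 9 = 17.
No covering selection has total cost below 17.

17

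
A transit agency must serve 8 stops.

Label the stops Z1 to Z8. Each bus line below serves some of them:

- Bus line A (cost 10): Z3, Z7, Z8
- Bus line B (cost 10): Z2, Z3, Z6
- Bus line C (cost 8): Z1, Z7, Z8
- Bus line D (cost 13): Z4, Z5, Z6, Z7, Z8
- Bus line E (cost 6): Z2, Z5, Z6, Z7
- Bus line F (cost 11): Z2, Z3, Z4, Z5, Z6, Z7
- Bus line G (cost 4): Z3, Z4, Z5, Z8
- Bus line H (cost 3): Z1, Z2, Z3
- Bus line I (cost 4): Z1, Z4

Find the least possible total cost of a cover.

E, G, H together cover every stop (E ∪ G ∪ H = {Z1, Z2, Z3, Z4, Z5, Z6, Z7, Z8}); total cost 6 + 4 + 3 = 13.
No covering selection has total cost below 13.

13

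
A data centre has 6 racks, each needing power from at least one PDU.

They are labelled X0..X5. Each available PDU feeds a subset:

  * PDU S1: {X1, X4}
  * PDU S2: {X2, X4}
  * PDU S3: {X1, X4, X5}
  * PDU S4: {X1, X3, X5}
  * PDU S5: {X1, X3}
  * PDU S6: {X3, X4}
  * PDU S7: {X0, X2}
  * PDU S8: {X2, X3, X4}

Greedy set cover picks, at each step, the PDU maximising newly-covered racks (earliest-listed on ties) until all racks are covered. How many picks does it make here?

Greedy: pick S3 (covers 3 new) → pick S7 (covers 2 new) → pick S4 (covers 1 new). Total picks: 3.

3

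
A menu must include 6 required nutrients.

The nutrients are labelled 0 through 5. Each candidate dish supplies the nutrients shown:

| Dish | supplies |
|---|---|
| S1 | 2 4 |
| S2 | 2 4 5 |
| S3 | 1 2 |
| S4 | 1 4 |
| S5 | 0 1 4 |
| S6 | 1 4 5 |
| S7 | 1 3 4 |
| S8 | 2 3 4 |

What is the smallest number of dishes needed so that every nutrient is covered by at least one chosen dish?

3

Take {S5, S6, S8}. Their union is {0, 1, 2, 3, 4, 5}, which is all 6 nutrients.
Only S5 contains 0, so S5 is forced; the remaining 3 nutrients need at least 2 more dishes (each remaining dish adds at most 2) — so at least 3 dishes are needed, and 3 is optimal.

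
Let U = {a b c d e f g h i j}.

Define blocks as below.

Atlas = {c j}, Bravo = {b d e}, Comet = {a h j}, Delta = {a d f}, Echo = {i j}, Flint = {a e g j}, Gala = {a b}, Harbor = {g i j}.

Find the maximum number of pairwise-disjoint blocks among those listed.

2

Bravo, Echo are pairwise disjoint (Bravo={b,d,e}; Echo={i,j}).
Every remaining block overlaps one of these, and no 3 of the listed blocks are pairwise disjoint, so 2 is the maximum.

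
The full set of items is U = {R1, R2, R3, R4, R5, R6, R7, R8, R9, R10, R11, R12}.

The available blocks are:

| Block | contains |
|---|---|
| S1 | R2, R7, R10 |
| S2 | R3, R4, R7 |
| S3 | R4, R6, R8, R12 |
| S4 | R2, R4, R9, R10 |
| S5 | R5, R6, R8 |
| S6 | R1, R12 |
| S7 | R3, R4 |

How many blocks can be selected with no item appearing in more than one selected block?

4

S1, S5, S6, S7 are pairwise disjoint (S1={R2,R7,R10}; S5={R5,R6,R8}; S6={R1,R12}; S7={R3,R4}).
Every remaining block overlaps one of these, and no 5 of the listed blocks are pairwise disjoint, so 4 is the maximum.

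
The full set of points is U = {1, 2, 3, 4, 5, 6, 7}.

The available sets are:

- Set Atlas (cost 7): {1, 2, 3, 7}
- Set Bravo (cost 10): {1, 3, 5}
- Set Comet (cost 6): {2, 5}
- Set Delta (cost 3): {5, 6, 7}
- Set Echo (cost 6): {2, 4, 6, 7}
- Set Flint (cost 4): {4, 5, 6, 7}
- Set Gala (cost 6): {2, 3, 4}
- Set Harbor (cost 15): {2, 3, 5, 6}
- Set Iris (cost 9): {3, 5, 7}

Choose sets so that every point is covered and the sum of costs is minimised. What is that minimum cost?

Atlas, Flint together cover every point (Atlas ∪ Flint = {1, 2, 3, 4, 5, 6, 7}); total cost 7 + 4 = 11.
The greedy pick Delta, Gala, Atlas costs 16; no covering selection beats 11.

11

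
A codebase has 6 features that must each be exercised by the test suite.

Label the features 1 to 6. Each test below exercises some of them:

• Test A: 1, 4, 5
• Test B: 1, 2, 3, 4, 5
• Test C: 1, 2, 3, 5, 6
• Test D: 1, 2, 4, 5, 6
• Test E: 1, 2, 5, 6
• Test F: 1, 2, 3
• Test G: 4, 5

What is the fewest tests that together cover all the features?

B and C together: B ∪ C = {1, 2, 3, 4, 5, 6} — every feature is covered.
No single test has all 6 features (the largest, B, has 5), so 2 is optimal.

2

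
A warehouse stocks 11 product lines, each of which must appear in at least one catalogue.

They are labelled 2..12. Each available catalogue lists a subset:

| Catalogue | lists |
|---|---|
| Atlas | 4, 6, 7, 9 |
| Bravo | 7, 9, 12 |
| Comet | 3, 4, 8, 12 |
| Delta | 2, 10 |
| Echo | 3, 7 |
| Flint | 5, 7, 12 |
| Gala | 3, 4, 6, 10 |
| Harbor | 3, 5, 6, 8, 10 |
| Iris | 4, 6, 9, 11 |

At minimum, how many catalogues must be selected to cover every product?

Comet and Delta and Flint and Iris together: Comet ∪ Delta ∪ Flint ∪ Iris = {2, 3, 4, 5, 6, 7, 8, 9, 10, 11, 12} — every product is covered.
Only Delta contains 2, so Delta is forced; the remaining 9 products need at least 3 more catalogues (each remaining catalogue adds at most 4) — so at least 4 catalogues are needed, and 4 is optimal.

4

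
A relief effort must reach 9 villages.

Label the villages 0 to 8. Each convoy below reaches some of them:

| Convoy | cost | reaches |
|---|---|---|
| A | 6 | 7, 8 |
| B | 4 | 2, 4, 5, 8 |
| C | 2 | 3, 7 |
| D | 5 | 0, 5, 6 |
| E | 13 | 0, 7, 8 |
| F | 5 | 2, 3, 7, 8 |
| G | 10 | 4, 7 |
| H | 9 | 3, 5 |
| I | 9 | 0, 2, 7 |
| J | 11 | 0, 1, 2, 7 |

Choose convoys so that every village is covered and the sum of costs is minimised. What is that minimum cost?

B, C, D, J together cover every village (B ∪ C ∪ D ∪ J = {0, 1, 2, 3, 4, 5, 6, 7, 8}); total cost 4 + 2 + 5 + 11 = 22.
No covering selection has total cost below 22.

22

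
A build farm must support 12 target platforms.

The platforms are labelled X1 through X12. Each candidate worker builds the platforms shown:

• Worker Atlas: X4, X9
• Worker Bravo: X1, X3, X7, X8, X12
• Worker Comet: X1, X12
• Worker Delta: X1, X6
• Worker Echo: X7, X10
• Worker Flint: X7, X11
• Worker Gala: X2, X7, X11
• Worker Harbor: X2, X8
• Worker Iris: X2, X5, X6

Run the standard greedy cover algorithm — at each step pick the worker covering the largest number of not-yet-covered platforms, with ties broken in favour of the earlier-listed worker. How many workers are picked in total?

5

Greedy: pick Bravo (covers 5 new) → pick Iris (covers 3 new) → pick Atlas (covers 2 new) → pick Echo (covers 1 new) → pick Flint (covers 1 new). Total picks: 5.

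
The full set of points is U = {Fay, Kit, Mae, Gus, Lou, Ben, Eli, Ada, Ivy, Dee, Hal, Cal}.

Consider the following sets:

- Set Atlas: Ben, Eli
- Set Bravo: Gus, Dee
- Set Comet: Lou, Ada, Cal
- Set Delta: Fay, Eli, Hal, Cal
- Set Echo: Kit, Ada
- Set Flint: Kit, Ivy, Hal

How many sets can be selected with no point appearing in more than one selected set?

4

Atlas, Bravo, Comet, Flint are pairwise disjoint (Atlas={Ben,Eli}; Bravo={Gus,Dee}; Comet={Lou,Ada,Cal}; Flint={Kit,Ivy,Hal}).
Every remaining set overlaps one of these, and no 5 of the listed sets are pairwise disjoint, so 4 is the maximum.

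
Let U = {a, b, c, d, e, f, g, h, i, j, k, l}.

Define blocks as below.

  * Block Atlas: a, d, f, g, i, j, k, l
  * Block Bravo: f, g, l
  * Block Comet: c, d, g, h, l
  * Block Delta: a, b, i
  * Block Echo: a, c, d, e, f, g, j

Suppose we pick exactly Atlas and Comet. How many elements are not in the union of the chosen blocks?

2

Union of Atlas, Comet = {a, c, d, f, g, h, i, j, k, l}.
Not covered: b, e — 2 elements.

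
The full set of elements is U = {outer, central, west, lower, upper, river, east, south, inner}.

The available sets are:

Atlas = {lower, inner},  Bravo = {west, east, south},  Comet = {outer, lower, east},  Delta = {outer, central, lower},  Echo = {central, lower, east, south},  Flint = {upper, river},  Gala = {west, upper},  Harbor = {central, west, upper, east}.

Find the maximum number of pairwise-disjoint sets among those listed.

3

Bravo, Delta, Flint are pairwise disjoint (Bravo={west,east,south}; Delta={outer,central,lower}; Flint={upper,river}).
Every remaining set overlaps one of these, and no 4 of the listed sets are pairwise disjoint, so 3 is the maximum.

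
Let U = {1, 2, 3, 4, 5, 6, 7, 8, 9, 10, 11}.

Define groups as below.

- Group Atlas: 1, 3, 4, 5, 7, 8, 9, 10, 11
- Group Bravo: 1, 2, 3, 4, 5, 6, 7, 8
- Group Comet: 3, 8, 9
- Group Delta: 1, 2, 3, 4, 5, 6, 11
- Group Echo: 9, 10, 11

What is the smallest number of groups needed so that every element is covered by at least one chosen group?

2

Atlas and Bravo cover everything between them: the union {1, 2, 3, 4, 5, 6, 7, 8, 9, 10, 11} is all of U.
No single group has all 11 elements (the largest, Atlas, has 9), so 2 is optimal.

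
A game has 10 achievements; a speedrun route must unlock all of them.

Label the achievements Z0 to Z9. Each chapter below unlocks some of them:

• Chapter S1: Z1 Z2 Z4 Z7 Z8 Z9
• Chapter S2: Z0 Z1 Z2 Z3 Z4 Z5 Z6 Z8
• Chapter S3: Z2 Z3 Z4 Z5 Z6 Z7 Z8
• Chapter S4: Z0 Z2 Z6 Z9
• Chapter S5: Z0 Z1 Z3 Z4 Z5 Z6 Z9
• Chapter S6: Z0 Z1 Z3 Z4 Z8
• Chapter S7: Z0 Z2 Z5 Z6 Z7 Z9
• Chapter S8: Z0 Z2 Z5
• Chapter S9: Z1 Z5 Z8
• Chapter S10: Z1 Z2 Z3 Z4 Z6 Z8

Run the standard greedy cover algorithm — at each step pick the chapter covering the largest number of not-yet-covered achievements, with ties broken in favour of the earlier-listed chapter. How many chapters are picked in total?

Greedy: pick S2 (covers 8 new) → pick S1 (covers 2 new). Total picks: 2.

2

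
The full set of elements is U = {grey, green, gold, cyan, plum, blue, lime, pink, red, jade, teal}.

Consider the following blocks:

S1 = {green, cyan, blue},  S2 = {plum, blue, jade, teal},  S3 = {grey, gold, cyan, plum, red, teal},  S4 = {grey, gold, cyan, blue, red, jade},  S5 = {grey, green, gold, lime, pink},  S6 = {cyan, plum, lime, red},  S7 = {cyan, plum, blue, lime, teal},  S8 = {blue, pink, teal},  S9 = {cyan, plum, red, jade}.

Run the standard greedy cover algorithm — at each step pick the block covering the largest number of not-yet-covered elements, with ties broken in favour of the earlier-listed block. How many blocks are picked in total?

3

Greedy: pick S3 (covers 6 new) → pick S5 (covers 3 new) → pick S2 (covers 2 new). Total picks: 3.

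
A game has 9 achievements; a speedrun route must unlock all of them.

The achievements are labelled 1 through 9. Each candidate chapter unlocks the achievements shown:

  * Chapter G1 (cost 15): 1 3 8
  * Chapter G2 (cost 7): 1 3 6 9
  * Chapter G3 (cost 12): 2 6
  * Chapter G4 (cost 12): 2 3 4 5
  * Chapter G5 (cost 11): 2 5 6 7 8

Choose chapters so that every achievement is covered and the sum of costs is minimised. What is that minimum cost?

G2, G4, G5 together cover every achievement (G2 ∪ G4 ∪ G5 = {1, 2, 3, 4, 5, 6, 7, 8, 9}); total cost 7 + 12 + 11 = 30.
No covering selection has total cost below 30.

30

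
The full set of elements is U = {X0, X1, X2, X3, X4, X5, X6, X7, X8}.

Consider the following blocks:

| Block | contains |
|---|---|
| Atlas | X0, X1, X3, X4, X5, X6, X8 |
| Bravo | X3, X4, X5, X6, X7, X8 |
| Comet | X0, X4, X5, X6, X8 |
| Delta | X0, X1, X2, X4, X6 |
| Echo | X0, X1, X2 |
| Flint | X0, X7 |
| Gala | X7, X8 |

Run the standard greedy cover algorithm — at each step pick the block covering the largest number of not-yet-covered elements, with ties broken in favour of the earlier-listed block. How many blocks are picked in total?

Greedy: pick Atlas (covers 7 new) → pick Bravo (covers 1 new) → pick Delta (covers 1 new). Total picks: 3.
(The true minimum cover uses only 2 blocks, so greedy is not optimal here.)

3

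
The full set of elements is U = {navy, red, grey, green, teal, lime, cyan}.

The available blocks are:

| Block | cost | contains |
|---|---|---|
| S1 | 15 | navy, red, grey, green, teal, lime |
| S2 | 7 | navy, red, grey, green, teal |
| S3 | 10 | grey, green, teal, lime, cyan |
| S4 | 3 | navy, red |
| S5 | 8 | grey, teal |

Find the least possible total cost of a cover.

S3, S4 together cover every element (S3 ∪ S4 = {navy, red, grey, green, teal, lime, cyan}); total cost 10 + 3 = 13.
The greedy pick S2, S3 costs 17; no covering selection beats 13.

13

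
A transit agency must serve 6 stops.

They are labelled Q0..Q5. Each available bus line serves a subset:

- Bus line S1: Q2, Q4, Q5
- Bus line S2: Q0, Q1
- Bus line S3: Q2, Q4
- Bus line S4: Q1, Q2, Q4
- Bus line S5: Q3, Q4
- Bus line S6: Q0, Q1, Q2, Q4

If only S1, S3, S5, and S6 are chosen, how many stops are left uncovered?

Union of S1, S3, S5, S6 = {Q0, Q1, Q2, Q3, Q4, Q5} — that's every stop, so 0 are uncovered.

0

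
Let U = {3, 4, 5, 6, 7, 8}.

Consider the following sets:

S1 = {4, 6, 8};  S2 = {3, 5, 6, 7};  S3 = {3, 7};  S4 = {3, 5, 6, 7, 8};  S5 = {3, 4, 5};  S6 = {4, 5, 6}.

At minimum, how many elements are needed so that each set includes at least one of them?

H = {3, 4} meets every set (each contains at least one member of H), and |H| = 2.
The sets S3, S6 are pairwise disjoint, so any hitting set needs a separate element for each — at least 2. Hence 2 is optimal.

2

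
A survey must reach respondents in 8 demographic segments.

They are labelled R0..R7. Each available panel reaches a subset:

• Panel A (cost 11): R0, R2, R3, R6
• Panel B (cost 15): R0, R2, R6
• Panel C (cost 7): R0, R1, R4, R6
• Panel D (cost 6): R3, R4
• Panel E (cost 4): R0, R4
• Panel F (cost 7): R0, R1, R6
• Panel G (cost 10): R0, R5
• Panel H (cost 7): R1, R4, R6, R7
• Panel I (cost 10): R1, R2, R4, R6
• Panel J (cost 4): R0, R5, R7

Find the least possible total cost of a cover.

20

D, I, J together cover every segment (D ∪ I ∪ J = {R0, R1, R2, R3, R4, R5, R6, R7}); total cost 6 + 10 + 4 = 20.
The greedy pick J, C, A costs 22; no covering selection beats 20.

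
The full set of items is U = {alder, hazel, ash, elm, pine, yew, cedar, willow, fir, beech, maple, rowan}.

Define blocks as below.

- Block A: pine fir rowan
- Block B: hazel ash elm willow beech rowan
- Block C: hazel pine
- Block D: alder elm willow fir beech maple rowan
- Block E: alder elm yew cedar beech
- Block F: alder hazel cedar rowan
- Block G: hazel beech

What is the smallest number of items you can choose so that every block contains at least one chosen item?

3

Take H = {hazel, yew, rowan}. Each listed block contains at least one of these, so H is a hitting set of size 3.
No choice of 2 items meets every block, so 3 is the minimum.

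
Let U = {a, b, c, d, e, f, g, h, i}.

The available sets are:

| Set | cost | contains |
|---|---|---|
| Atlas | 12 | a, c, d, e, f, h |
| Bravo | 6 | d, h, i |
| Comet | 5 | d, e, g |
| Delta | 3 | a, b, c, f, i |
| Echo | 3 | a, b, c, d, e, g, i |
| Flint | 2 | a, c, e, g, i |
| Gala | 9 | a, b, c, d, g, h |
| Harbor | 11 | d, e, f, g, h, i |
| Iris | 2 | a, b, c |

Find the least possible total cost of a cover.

11

Bravo, Delta, Flint together cover every item (Bravo ∪ Delta ∪ Flint = {a, b, c, d, e, f, g, h, i}); total cost 6 + 3 + 2 = 11.
No covering selection has total cost below 11.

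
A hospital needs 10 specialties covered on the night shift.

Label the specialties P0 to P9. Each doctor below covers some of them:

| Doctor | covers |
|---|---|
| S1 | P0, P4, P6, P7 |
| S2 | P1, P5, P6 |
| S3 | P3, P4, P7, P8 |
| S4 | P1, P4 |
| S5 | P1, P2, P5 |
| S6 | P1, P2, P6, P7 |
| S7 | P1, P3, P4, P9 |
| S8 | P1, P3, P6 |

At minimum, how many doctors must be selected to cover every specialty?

4

Take {S1, S3, S5, S7}. Their union is {P0, P1, P2, P3, P4, P5, P6, P7, P8, P9}, which is all 10 specialties.
No 3 of the 8 doctors cover everything (all 56 combinations miss at least one specialty), so 4 is optimal.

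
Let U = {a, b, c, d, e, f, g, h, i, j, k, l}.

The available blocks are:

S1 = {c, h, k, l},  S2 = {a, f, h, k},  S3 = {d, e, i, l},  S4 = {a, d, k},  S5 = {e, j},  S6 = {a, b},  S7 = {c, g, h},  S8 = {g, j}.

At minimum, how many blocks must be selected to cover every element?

5

S2, S3, S6, S7, and S8 cover everything between them: the union {a, b, c, d, e, f, g, h, i, j, k, l} is all of U.
No 4 of the 8 blocks cover everything (all 70 combinations miss at least one element), so 5 is optimal.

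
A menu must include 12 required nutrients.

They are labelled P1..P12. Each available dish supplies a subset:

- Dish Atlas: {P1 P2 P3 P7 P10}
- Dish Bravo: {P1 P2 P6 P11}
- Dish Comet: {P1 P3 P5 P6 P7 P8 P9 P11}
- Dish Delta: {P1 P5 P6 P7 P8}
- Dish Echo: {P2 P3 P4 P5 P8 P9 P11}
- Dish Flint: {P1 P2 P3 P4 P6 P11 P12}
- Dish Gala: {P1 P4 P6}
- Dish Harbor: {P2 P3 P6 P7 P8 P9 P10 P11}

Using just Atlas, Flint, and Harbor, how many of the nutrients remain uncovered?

1

Union of Atlas, Flint, Harbor = {P1, P2, P3, P4, P6, P7, P8, P9, P10, P11, P12}.
Not covered: P5 — 1 nutrient.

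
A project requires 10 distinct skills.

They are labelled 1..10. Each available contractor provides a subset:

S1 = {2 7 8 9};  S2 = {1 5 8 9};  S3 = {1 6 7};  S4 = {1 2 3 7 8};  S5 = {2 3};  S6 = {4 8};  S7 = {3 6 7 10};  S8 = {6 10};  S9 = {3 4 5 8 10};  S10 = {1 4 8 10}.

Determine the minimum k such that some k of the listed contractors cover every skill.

S1 and S3 and S9 together: S1 ∪ S3 ∪ S9 = {1, 2, 3, 4, 5, 6, 7, 8, 9, 10} — every skill is covered.
No 2 of the 10 contractors cover everything (all 45 combinations miss at least one skill), so 3 is optimal.

3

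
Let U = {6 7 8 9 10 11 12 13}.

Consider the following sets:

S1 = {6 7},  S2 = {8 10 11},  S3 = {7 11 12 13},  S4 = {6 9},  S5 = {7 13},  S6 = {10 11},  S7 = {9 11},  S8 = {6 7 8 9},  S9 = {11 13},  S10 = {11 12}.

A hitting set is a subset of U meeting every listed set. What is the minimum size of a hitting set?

H = {7, 9, 11} meets every set (each contains at least one member of H), and |H| = 3.
The sets S4, S5, S6 are pairwise disjoint, so any hitting set needs a separate point for each — at least 3. Hence 3 is optimal.

3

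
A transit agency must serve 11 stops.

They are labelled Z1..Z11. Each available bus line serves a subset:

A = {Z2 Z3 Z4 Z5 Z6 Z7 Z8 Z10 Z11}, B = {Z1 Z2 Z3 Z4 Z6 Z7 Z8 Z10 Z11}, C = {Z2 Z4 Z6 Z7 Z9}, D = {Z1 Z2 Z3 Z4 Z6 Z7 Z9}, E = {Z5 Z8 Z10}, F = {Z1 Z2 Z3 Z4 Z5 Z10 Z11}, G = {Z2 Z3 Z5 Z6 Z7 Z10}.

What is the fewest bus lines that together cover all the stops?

2

Take {A, D}. Their union is {Z1, Z2, Z3, Z4, Z5, Z6, Z7, Z8, Z9, Z10, Z11}, which is all 11 stops.
No single bus line has all 11 stops (the largest, A, has 9), so 2 is optimal.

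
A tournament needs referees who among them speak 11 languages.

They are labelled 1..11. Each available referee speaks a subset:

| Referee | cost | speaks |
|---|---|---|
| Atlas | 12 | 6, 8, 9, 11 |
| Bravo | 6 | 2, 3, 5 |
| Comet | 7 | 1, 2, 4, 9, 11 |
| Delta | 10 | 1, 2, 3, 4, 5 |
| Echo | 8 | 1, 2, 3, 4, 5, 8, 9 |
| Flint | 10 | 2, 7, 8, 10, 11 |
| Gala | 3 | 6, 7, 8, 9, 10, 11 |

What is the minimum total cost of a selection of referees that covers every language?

11

Echo, Gala together cover every language (Echo ∪ Gala = {1, 2, 3, 4, 5, 6, 7, 8, 9, 10, 11}); total cost 8 + 3 = 11.
No covering selection has total cost below 11.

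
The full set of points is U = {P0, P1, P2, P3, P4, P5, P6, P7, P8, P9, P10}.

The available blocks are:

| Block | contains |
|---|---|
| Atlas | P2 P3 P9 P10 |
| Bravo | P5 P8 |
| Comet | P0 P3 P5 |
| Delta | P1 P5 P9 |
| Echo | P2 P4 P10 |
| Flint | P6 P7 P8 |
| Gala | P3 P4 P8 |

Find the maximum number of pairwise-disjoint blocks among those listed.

Delta, Echo, Flint are pairwise disjoint (Delta={P1,P5,P9}; Echo={P2,P4,P10}; Flint={P6,P7,P8}).
Every remaining block overlaps one of these, and no 4 of the listed blocks are pairwise disjoint, so 3 is the maximum.

3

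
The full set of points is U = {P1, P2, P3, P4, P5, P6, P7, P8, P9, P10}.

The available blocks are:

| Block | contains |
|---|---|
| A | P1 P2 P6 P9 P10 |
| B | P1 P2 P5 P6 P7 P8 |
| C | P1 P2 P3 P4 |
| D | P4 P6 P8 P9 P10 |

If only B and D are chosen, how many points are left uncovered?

Union of B, D = {P1, P2, P4, P5, P6, P7, P8, P9, P10}.
Not covered: P3 — 1 point.

1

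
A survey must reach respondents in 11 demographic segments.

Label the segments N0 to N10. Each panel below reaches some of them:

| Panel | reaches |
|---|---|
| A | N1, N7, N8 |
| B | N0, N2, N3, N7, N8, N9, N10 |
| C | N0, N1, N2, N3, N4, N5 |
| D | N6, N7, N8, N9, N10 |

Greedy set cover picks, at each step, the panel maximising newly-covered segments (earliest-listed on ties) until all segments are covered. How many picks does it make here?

3

Greedy: pick B (covers 7 new) → pick C (covers 3 new) → pick D (covers 1 new). Total picks: 3.
(The true minimum cover uses only 2 panels, so greedy is not optimal here.)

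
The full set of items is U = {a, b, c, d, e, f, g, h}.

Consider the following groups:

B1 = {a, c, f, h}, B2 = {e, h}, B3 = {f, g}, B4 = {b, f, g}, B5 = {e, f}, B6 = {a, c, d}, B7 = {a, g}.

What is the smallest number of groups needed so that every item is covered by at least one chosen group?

B2 and B4 and B6 together: B2 ∪ B4 ∪ B6 = {a, b, c, d, e, f, g, h} — every item is covered.
Only B4 contains b, so B4 is forced; the remaining 5 items need at least 2 more groups (each remaining group adds at most 3) — so at least 3 groups are needed, and 3 is optimal.

3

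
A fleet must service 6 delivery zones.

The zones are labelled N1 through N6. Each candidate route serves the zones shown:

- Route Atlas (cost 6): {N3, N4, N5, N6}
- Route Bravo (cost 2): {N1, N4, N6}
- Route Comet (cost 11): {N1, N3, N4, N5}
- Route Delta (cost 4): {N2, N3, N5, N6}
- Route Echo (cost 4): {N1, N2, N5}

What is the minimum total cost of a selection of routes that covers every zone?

6

Bravo, Delta together cover every zone (Bravo ∪ Delta = {N1, N2, N3, N4, N5, N6}); total cost 2 + 4 = 6.
No covering selection has total cost below 6.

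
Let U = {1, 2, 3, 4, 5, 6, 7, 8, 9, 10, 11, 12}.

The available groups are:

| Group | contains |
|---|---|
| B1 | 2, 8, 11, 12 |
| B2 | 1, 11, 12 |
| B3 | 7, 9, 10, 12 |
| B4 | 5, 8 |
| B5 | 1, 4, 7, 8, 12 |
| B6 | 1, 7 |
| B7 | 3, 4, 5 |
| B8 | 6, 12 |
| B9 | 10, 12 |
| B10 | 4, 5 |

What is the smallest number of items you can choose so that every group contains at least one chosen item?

3

The 3 items {1, 5, 12} hit every group.
The groups B6, B7, B8 are pairwise disjoint, so any hitting set needs a separate item for each — at least 3. Hence 3 is optimal.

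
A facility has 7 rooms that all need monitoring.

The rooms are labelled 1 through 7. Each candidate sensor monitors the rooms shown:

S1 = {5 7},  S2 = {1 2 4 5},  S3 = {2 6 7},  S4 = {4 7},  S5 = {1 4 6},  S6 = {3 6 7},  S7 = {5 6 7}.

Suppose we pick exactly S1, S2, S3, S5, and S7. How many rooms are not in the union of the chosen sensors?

Union of S1, S2, S3, S5, S7 = {1, 2, 4, 5, 6, 7}.
Not covered: 3 — 1 room.

1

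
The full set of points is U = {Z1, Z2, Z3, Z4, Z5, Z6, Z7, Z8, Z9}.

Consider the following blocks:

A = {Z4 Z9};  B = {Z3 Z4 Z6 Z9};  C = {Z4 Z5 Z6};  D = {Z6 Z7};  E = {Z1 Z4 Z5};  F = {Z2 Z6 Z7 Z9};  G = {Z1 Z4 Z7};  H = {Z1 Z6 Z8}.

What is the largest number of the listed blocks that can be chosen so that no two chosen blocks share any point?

2

D, E are pairwise disjoint (D={Z6,Z7}; E={Z1,Z4,Z5}).
Every remaining block overlaps one of these, and no 3 of the listed blocks are pairwise disjoint, so 2 is the maximum.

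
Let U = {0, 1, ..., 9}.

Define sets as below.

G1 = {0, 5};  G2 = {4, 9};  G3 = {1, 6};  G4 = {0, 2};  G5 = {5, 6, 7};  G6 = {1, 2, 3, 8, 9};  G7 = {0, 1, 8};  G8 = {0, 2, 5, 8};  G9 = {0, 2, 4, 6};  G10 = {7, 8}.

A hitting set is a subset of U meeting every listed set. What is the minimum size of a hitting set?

4

The 4 items {0, 1, 7, 9} hit every set.
The sets G2, G3, G4, G10 are pairwise disjoint, so any hitting set needs a separate item for each — at least 4. Hence 4 is optimal.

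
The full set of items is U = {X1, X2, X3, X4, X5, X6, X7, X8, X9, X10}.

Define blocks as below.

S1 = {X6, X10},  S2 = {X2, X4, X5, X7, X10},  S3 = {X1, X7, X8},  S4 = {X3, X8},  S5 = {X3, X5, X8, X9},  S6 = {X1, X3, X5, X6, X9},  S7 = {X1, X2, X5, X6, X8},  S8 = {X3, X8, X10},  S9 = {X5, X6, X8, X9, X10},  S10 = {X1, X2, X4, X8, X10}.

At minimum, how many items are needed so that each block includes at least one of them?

The 3 items {X6, X7, X8} hit every block.
No choice of 2 items meets every block, so 3 is the minimum.

3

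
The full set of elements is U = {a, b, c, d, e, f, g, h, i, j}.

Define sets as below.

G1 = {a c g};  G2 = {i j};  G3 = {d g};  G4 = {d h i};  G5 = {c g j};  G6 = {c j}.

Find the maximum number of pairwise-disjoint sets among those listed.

2

G4, G5 are pairwise disjoint (G4={d,h,i}; G5={c,g,j}).
Every remaining set overlaps one of these, and no 3 of the listed sets are pairwise disjoint, so 2 is the maximum.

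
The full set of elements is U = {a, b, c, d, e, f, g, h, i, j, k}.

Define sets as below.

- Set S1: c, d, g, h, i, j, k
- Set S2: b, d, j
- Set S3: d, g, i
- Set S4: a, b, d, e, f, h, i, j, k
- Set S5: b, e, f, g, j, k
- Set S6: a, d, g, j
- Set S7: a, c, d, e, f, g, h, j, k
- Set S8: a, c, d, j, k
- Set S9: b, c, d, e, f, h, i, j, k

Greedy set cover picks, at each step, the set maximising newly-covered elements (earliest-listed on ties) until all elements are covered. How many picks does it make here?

2

Greedy: pick S4 (covers 9 new) → pick S1 (covers 2 new). Total picks: 2.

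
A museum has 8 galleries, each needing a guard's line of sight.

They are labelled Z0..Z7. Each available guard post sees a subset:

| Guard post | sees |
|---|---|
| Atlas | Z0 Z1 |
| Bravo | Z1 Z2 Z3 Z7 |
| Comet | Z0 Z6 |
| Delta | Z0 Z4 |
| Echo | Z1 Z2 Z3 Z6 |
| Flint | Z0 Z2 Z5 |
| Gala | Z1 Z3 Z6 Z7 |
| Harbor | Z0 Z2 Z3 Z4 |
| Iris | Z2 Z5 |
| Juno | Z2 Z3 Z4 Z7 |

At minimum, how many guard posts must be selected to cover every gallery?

3

Delta and Flint and Gala together: Delta ∪ Flint ∪ Gala = {Z0, Z1, Z2, Z3, Z4, Z5, Z6, Z7} — every gallery is covered.
No 2 of the 10 guard posts cover everything (all 45 combinations miss at least one gallery), so 3 is optimal.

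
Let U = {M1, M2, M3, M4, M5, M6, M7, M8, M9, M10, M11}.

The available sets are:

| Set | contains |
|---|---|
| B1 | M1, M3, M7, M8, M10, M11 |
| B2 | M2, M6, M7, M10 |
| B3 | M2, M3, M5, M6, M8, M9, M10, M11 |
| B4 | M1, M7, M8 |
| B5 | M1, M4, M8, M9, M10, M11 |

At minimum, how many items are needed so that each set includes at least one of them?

The 2 items {M1, M6} hit every set.
No single item lies in every set, so at least 2 are needed and 2 is optimal.

2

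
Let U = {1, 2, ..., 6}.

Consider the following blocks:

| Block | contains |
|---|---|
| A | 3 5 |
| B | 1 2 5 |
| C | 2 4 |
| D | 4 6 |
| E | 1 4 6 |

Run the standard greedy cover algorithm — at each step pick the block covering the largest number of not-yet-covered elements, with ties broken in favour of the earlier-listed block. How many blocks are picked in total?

3

Greedy: pick B (covers 3 new) → pick D (covers 2 new) → pick A (covers 1 new). Total picks: 3.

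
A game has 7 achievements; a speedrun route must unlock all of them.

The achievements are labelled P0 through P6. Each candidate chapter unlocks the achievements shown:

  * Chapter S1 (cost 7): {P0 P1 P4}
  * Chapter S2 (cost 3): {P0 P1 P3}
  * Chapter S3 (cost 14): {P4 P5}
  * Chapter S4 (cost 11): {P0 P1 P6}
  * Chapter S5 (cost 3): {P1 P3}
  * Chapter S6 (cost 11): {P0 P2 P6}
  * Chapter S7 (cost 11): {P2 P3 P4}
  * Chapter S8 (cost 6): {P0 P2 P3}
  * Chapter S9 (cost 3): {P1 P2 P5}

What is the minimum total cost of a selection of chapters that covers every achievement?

24

S1, S2, S4, S9 together cover every achievement (S1 ∪ S2 ∪ S4 ∪ S9 = {P0, P1, P2, P3, P4, P5, P6}); total cost 7 + 3 + 11 + 3 = 24.
No covering selection has total cost below 24.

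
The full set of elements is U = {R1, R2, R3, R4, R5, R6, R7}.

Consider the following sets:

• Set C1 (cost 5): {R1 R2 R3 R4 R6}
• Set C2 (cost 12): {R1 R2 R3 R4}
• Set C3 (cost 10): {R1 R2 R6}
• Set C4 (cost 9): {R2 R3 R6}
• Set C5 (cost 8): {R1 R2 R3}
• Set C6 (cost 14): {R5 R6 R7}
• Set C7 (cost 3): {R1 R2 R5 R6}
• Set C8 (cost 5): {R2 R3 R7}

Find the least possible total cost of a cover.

13

C1, C7, C8 together cover every element (C1 ∪ C7 ∪ C8 = {R1, R2, R3, R4, R5, R6, R7}); total cost 5 + 3 + 5 = 13.
No covering selection has total cost below 13.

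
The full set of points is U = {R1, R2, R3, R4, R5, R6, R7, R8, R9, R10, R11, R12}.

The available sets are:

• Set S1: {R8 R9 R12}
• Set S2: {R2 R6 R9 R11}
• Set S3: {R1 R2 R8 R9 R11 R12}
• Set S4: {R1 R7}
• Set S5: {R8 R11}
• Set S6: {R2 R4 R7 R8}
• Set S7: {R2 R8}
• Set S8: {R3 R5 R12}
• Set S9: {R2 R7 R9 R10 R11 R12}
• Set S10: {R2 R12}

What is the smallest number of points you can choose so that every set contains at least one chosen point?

4

Take H = {R1, R2, R5, R8}. Each listed set contains at least one of these, so H is a hitting set of size 4.
No choice of 3 points meets every set, so 4 is the minimum.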